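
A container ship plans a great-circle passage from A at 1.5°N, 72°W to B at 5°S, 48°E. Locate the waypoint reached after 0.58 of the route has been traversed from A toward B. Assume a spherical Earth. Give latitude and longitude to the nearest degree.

≈ 4°S, 3°W

The haversine formula gives a central angle δ ≈ 2.095 rad (120.0°) between the endpoints.
Interpolate at f = 0.58 with slerp weights a = sin((1−f)δ)/sin δ ≈ 0.890, b = sin(fδ)/sin δ ≈ 1.082.
p = a·p₁ + b·p₂ ≈ (0.996, -0.045, -0.071); φ = arcsin(p_z) ≈ -4.07°, λ = atan2(p_y, p_x) ≈ -2.57°.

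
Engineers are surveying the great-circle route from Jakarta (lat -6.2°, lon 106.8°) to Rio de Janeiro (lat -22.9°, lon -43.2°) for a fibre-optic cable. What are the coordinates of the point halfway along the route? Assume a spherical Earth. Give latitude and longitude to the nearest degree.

≈ lat -45°, lon 40°

From cos δ = sin φ₁ sin φ₂ + cos φ₁ cos φ₂ cos Δλ, the central angle is δ ≈ 2.420 rad (138.7°).
Interpolate at f = 1/2 with slerp weights a = sin((1−f)δ)/sin δ ≈ 1.417, b = sin(fδ)/sin δ ≈ 1.417.
p = a·p₁ + b·p₂ ≈ (0.544, 0.455, -0.705); φ = arcsin(p_z) ≈ -44.79°, λ = atan2(p_y, p_x) ≈ 39.89°.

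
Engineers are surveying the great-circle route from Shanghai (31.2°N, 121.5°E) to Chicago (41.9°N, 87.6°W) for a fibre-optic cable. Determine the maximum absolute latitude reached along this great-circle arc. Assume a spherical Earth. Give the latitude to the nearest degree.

≈ 72°N

The great circle lies in the plane with unit normal n̂ = (p₁ × p₂)/|p₁ × p₂|.
Here n̂_z ≈ +0.317; the vertex latitude is φ_max = arccos|n̂_z| ≈ 71.5°.
Check via Clairaut: cos φ_max = |cos φ₁| · sin C = cos(31.2°)·sin(21.7°) ≈ 0.317, again giving ≈ 71.5°.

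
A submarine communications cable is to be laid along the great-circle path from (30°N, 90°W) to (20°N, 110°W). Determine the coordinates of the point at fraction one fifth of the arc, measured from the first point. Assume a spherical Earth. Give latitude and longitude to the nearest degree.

The haversine formula gives a central angle δ ≈ 0.360 rad (20.7°) between the endpoints.
Interpolate at f = 1/5 with slerp weights a = sin((1−f)δ)/sin δ ≈ 0.806, b = sin(fδ)/sin δ ≈ 0.204.
p = a·p₁ + b·p₂ ≈ (-0.066, -0.879, 0.473); φ = arcsin(p_z) ≈ 28.23°, λ = atan2(p_y, p_x) ≈ -94.27°.

≈ (28°N, 94°W)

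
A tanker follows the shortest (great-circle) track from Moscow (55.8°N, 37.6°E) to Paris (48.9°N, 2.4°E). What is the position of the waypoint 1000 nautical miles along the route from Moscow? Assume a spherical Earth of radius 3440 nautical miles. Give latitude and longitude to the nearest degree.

Write both endpoints as unit vectors p₁, p₂ with components (cos φ cos λ, cos φ sin λ, sin φ).
The central angle between the endpoints is δ = arccos(p₁·p₂) ≈ 0.389 rad (22.3°). The total great-circle distance is δ·R ≈ 0.389 × 3440 ≈ 1339 nmi, so the target fraction is f = 1000/1339 ≈ 0.747.
Interpolate at f ≈ 0.747 with slerp weights a = sin((1−f)δ)/sin δ ≈ 0.259, b = sin(fδ)/sin δ ≈ 0.755.
p = a·p₁ + b·p₂ ≈ (0.612, 0.110, 0.784); φ = arcsin(p_z) ≈ 51.59°, λ = atan2(p_y, p_x) ≈ 10.17°.

≈ (52°N, 10°E)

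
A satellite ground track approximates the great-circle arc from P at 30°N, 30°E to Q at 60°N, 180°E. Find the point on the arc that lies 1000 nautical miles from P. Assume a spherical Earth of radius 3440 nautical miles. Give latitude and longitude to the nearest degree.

Write both endpoints as unit vectors p₁, p₂ with components (cos φ cos λ, cos φ sin λ, sin φ).
The central angle between the endpoints is δ = arccos(p₁·p₂) ≈ 1.513 rad (86.7°). The total great-circle distance is δ·R ≈ 1.513 × 3440 ≈ 5204 nmi, so the target fraction is f = 1000/5204 ≈ 0.192.
Interpolate at f ≈ 0.192 with slerp weights a = sin((1−f)δ)/sin δ ≈ 0.941, b = sin(fδ)/sin δ ≈ 0.287.
p = a·p₁ + b·p₂ ≈ (0.562, 0.408, 0.719); φ = arcsin(p_z) ≈ 46.00°, λ = atan2(p_y, p_x) ≈ 35.93°.

≈ 46°N, 36°E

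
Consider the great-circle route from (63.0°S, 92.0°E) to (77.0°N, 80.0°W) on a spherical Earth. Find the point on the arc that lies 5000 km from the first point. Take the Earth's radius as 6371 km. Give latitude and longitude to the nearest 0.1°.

≈ (18.2°S, 86.6°E)

Convert each endpoint to a unit vector on the sphere (x = cos φ cos λ, y = cos φ sin λ, z = sin φ).
The central angle between the endpoints is δ = arccos(p₁·p₂) ≈ 2.893 rad (165.8°). The total great-circle distance is δ·R ≈ 2.893 × 6371 ≈ 18432 km, so the target fraction is f = 5000/18432 ≈ 0.271.
Interpolate at f ≈ 0.271 with slerp weights a = sin((1−f)δ)/sin δ ≈ 3.493, b = sin(fδ)/sin δ ≈ 2.874.
p = a·p₁ + b·p₂ ≈ (0.057, 0.948, -0.312); φ = arcsin(p_z) ≈ -18.19°, λ = atan2(p_y, p_x) ≈ 86.56°.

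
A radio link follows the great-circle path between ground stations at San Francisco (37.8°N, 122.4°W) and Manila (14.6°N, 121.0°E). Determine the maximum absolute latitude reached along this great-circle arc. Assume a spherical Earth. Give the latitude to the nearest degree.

The great circle lies in the plane with unit normal n̂ = (p₁ × p₂)/|p₁ × p₂|.
Here n̂_z ≈ -0.696; the vertex latitude is φ_max = arccos|n̂_z| ≈ 45.9°.

≈ 46°N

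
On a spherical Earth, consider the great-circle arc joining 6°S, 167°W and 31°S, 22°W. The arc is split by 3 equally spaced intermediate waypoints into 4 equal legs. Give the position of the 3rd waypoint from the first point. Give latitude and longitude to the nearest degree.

From cos δ = sin φ₁ sin φ₂ + cos φ₁ cos φ₂ cos Δλ, the central angle is δ ≈ 2.271 rad (130.1°).
Interpolate at f = 3/4 with slerp weights a = sin((1−f)δ)/sin δ ≈ 0.703, b = sin(fδ)/sin δ ≈ 1.296.
p = a·p₁ + b·p₂ ≈ (0.349, -0.574, -0.741); φ = arcsin(p_z) ≈ -47.83°, λ = atan2(p_y, p_x) ≈ -58.70°.

≈ 48°S, 59°W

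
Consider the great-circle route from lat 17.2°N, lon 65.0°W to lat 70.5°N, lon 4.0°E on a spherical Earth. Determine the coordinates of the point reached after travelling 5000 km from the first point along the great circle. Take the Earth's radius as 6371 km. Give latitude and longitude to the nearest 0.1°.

The haversine formula gives a central angle δ ≈ 1.167 rad (66.9°) between the endpoints. The total great-circle distance is δ·R ≈ 1.167 × 6371 ≈ 7434 km, so the target fraction is f = 5000/7434 ≈ 0.673.
Interpolate at f ≈ 0.673 with slerp weights a = sin((1−f)δ)/sin δ ≈ 0.405, b = sin(fδ)/sin δ ≈ 0.769.
p = a·p₁ + b·p₂ ≈ (0.420, -0.333, 0.844); φ = arcsin(p_z) ≈ 57.60°, λ = atan2(p_y, p_x) ≈ -38.45°.

≈ lat 57.6°N, lon 38.4°W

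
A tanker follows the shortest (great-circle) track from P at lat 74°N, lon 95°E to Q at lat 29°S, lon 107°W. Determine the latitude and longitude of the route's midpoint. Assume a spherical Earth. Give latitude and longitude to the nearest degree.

≈ lat 37°N, lon 116°W

Write both endpoints as unit vectors p₁, p₂ with components (cos φ cos λ, cos φ sin λ, sin φ).
The central angle between the endpoints is δ = arccos(p₁·p₂) ≈ 2.332 rad (133.6°).
Interpolate at f = 1/2 with slerp weights a = sin((1−f)δ)/sin δ ≈ 1.269, b = sin(fδ)/sin δ ≈ 1.269.
p = a·p₁ + b·p₂ ≈ (-0.355, -0.713, 0.605); φ = arcsin(p_z) ≈ 37.20°, λ = atan2(p_y, p_x) ≈ -116.47°.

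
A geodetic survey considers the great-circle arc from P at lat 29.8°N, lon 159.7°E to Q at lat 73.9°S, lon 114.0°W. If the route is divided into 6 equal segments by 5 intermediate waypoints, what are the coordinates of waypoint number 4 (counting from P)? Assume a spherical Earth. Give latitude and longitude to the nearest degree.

Write both endpoints as unit vectors p₁, p₂ with components (cos φ cos λ, cos φ sin λ, sin φ).
The central angle between the endpoints is δ = arccos(p₁·p₂) ≈ 2.051 rad (117.5°).
Interpolate at f = 4/6 with slerp weights a = sin((1−f)δ)/sin δ ≈ 0.712, b = sin(fδ)/sin δ ≈ 1.104.
p = a·p₁ + b·p₂ ≈ (-0.704, -0.065, -0.707); φ = arcsin(p_z) ≈ -44.99°, λ = atan2(p_y, p_x) ≈ -174.70°.

≈ lat 45°S, lon 175°W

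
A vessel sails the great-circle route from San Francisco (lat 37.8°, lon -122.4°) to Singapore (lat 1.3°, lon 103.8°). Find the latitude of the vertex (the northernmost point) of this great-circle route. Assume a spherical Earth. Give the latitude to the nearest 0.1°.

≈ 47.6°

The great circle lies in the plane with unit normal n̂ = (p₁ × p₂)/|p₁ × p₂|.
Here n̂_z ≈ -0.674; the vertex latitude is φ_max = arccos|n̂_z| ≈ 47.6°.
Check via Clairaut: cos φ_max = |cos φ₁| · sin C = cos(37.8°)·sin(58.5°) ≈ 0.674, again giving ≈ 47.6°.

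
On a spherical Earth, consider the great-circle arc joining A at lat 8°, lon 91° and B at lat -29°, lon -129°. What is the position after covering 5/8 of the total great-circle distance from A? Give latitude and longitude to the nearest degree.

From cos δ = sin φ₁ sin φ₂ + cos φ₁ cos φ₂ cos Δλ, the central angle is δ ≈ 2.391 rad (137.0°).
Interpolate at f = 5/8 with slerp weights a = sin((1−f)δ)/sin δ ≈ 1.145, b = sin(fδ)/sin δ ≈ 1.461.
p = a·p₁ + b·p₂ ≈ (-0.824, 0.140, -0.549); φ = arcsin(p_z) ≈ -33.30°, λ = atan2(p_y, p_x) ≈ 170.34°.

≈ lat -33°, lon 170°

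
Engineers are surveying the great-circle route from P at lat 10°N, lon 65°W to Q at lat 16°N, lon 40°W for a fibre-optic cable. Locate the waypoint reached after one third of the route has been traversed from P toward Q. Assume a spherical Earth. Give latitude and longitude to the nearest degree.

The haversine formula gives a central angle δ ≈ 0.437 rad (25.1°) between the endpoints.
Interpolate at f = 1/3 with slerp weights a = sin((1−f)δ)/sin δ ≈ 0.679, b = sin(fδ)/sin δ ≈ 0.343.
p = a·p₁ + b·p₂ ≈ (0.535, -0.818, 0.212); φ = arcsin(p_z) ≈ 12.26°, λ = atan2(p_y, p_x) ≈ -56.80°.

≈ lat 12°N, lon 57°W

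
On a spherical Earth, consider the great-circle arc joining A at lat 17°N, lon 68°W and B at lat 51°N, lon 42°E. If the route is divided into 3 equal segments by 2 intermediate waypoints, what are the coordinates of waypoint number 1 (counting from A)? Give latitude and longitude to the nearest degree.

≈ lat 39°N, lon 46°W

From cos δ = sin φ₁ sin φ₂ + cos φ₁ cos φ₂ cos Δλ, the central angle is δ ≈ 1.549 rad (88.8°).
Interpolate at f = 1/3 with slerp weights a = sin((1−f)δ)/sin δ ≈ 0.859, b = sin(fδ)/sin δ ≈ 0.494.
p = a·p₁ + b·p₂ ≈ (0.539, -0.554, 0.635); φ = arcsin(p_z) ≈ 39.42°, λ = atan2(p_y, p_x) ≈ -45.78°.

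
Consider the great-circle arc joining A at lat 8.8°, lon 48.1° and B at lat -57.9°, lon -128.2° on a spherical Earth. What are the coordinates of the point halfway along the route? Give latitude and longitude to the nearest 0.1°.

Write both endpoints as unit vectors p₁, p₂ with components (cos φ cos λ, cos φ sin λ, sin φ).
The central angle between the endpoints is δ = arccos(p₁·p₂) ≈ 2.283 rad (130.8°).
Interpolate at f = 1/2 with slerp weights a = sin((1−f)δ)/sin δ ≈ 1.202, b = sin(fδ)/sin δ ≈ 1.202.
p = a·p₁ + b·p₂ ≈ (0.398, 0.382, -0.834); φ = arcsin(p_z) ≈ -56.51°, λ = atan2(p_y, p_x) ≈ 43.82°.

≈ lat -56.5°, lon 43.8°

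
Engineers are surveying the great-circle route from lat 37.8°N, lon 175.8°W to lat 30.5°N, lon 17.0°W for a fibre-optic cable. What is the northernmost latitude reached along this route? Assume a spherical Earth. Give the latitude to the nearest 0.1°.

The great circle lies in the plane with unit normal n̂ = (p₁ × p₂)/|p₁ × p₂|.
Here n̂_z ≈ +0.260; the vertex latitude is φ_max = arccos|n̂_z| ≈ 74.9°.

≈ 74.9°N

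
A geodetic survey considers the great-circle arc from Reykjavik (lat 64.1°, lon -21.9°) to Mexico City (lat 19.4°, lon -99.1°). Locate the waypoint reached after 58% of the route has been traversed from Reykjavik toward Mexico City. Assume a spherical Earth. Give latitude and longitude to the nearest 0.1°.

Write both endpoints as unit vectors p₁, p₂ with components (cos φ cos λ, cos φ sin λ, sin φ).
The central angle between the endpoints is δ = arccos(p₁·p₂) ≈ 1.170 rad (67.0°).
Interpolate at f = 0.58 with slerp weights a = sin((1−f)δ)/sin δ ≈ 0.512, b = sin(fδ)/sin δ ≈ 0.682.
p = a·p₁ + b·p₂ ≈ (0.106, -0.718, 0.687); φ = arcsin(p_z) ≈ 43.43°, λ = atan2(p_y, p_x) ≈ -81.61°.

≈ lat 43.4°, lon -81.6°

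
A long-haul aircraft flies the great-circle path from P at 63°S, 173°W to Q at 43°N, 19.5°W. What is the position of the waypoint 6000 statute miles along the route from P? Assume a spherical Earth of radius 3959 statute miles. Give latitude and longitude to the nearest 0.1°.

≈ 19.9°S, 47.5°W

From cos δ = sin φ₁ sin φ₂ + cos φ₁ cos φ₂ cos Δλ, the central angle is δ ≈ 2.702 rad (154.8°). The total great-circle distance is δ·R ≈ 2.702 × 3959 ≈ 10696 mi, so the target fraction is f = 6000/10696 ≈ 0.561.
Interpolate at f ≈ 0.561 with slerp weights a = sin((1−f)δ)/sin δ ≈ 2.177, b = sin(fδ)/sin δ ≈ 2.345.
p = a·p₁ + b·p₂ ≈ (0.636, -0.693, -0.340); φ = arcsin(p_z) ≈ -19.90°, λ = atan2(p_y, p_x) ≈ -47.47°.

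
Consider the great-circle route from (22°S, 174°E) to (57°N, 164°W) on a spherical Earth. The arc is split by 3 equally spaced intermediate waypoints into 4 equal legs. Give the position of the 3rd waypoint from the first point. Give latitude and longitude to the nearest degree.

The haversine formula gives a central angle δ ≈ 1.416 rad (81.1°) between the endpoints.
Interpolate at f = 3/4 with slerp weights a = sin((1−f)δ)/sin δ ≈ 0.351, b = sin(fδ)/sin δ ≈ 0.884.
p = a·p₁ + b·p₂ ≈ (-0.786, -0.099, 0.610); φ = arcsin(p_z) ≈ 37.58°, λ = atan2(p_y, p_x) ≈ -172.85°.

≈ (38°N, 173°W)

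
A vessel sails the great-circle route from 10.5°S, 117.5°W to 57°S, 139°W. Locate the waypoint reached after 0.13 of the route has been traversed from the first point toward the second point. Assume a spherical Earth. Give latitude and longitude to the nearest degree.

≈ 17°S, 119°W

Write both endpoints as unit vectors p₁, p₂ with components (cos φ cos λ, cos φ sin λ, sin φ).
The central angle between the endpoints is δ = arccos(p₁·p₂) ≈ 0.862 rad (49.4°).
Interpolate at f = 0.13 with slerp weights a = sin((1−f)δ)/sin δ ≈ 0.898, b = sin(fδ)/sin δ ≈ 0.147.
p = a·p₁ + b·p₂ ≈ (-0.468, -0.836, -0.287); φ = arcsin(p_z) ≈ -16.69°, λ = atan2(p_y, p_x) ≈ -119.26°.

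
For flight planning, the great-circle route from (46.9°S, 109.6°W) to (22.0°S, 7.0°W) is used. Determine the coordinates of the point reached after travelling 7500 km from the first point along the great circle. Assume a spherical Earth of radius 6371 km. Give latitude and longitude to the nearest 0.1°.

≈ (32.5°S, 18.7°W)

Convert each endpoint to a unit vector on the sphere (x = cos φ cos λ, y = cos φ sin λ, z = sin φ).
The central angle between the endpoints is δ = arccos(p₁·p₂) ≈ 1.435 rad (82.2°). The total great-circle distance is δ·R ≈ 1.435 × 6371 ≈ 9143 km, so the target fraction is f = 7500/9143 ≈ 0.820.
Interpolate at f ≈ 0.820 with slerp weights a = sin((1−f)δ)/sin δ ≈ 0.257, b = sin(fδ)/sin δ ≈ 0.932.
p = a·p₁ + b·p₂ ≈ (0.799, -0.271, -0.537); φ = arcsin(p_z) ≈ -32.49°, λ = atan2(p_y, p_x) ≈ -18.74°.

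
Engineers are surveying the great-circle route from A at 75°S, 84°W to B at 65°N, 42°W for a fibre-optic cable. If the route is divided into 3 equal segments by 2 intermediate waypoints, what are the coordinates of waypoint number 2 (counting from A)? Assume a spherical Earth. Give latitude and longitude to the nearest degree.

≈ 18°N, 55°W

Write both endpoints as unit vectors p₁, p₂ with components (cos φ cos λ, cos φ sin λ, sin φ).
The central angle between the endpoints is δ = arccos(p₁·p₂) ≈ 2.488 rad (142.6°).
Interpolate at f = 2/3 with slerp weights a = sin((1−f)δ)/sin δ ≈ 1.214, b = sin(fδ)/sin δ ≈ 1.639.
p = a·p₁ + b·p₂ ≈ (0.548, -0.776, 0.313); φ = arcsin(p_z) ≈ 18.25°, λ = atan2(p_y, p_x) ≈ -54.79°.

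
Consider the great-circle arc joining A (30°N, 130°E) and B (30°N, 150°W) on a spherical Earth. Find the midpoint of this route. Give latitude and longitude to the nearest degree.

Write both endpoints as unit vectors p₁, p₂ with components (cos φ cos λ, cos φ sin λ, sin φ).
The central angle between the endpoints is δ = arccos(p₁·p₂) ≈ 1.181 rad (67.7°).
Interpolate at f = 1/2 with slerp weights a = sin((1−f)δ)/sin δ ≈ 0.602, b = sin(fδ)/sin δ ≈ 0.602.
p = a·p₁ + b·p₂ ≈ (-0.786, 0.139, 0.602); φ = arcsin(p_z) ≈ 37.00°, λ = atan2(p_y, p_x) ≈ 170.00°.

≈ (37°N, 170°E)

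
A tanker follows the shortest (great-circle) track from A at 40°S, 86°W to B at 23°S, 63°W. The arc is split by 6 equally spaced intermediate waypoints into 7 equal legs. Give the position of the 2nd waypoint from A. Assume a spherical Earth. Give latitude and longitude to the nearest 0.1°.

≈ 35.6°S, 78.5°W

The haversine formula gives a central angle δ ≈ 0.450 rad (25.8°) between the endpoints.
Interpolate at f = 2/7 with slerp weights a = sin((1−f)δ)/sin δ ≈ 0.726, b = sin(fδ)/sin δ ≈ 0.295.
p = a·p₁ + b·p₂ ≈ (0.162, -0.797, -0.582); φ = arcsin(p_z) ≈ -35.60°, λ = atan2(p_y, p_x) ≈ -78.51°.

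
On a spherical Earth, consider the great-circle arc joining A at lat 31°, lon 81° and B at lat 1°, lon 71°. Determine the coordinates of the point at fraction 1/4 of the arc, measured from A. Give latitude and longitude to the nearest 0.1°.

≈ lat 23.6°, lon 78.2°

Write both endpoints as unit vectors p₁, p₂ with components (cos φ cos λ, cos φ sin λ, sin φ).
The central angle between the endpoints is δ = arccos(p₁·p₂) ≈ 0.549 rad (31.5°).
Interpolate at f = 1/4 with slerp weights a = sin((1−f)δ)/sin δ ≈ 0.767, b = sin(fδ)/sin δ ≈ 0.262.
p = a·p₁ + b·p₂ ≈ (0.188, 0.897, 0.400); φ = arcsin(p_z) ≈ 23.55°, λ = atan2(p_y, p_x) ≈ 78.15°.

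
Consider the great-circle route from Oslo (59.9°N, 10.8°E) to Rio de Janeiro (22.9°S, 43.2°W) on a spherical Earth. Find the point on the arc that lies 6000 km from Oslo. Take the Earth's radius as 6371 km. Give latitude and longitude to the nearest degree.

From cos δ = sin φ₁ sin φ₂ + cos φ₁ cos φ₂ cos Δλ, the central angle is δ ≈ 1.636 rad (93.7°). The total great-circle distance is δ·R ≈ 1.636 × 6371 ≈ 10423 km, so the target fraction is f = 6000/10423 ≈ 0.576.
Interpolate at f ≈ 0.576 with slerp weights a = sin((1−f)δ)/sin δ ≈ 0.641, b = sin(fδ)/sin δ ≈ 0.810.
p = a·p₁ + b·p₂ ≈ (0.860, -0.451, 0.239); φ = arcsin(p_z) ≈ 13.85°, λ = atan2(p_y, p_x) ≈ -27.66°.

≈ 14°N, 28°W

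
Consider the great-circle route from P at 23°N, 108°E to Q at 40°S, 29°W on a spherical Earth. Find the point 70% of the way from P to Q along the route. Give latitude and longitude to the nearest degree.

≈ 36°S, 25°E

From cos δ = sin φ₁ sin φ₂ + cos φ₁ cos φ₂ cos Δλ, the central angle is δ ≈ 2.445 rad (140.1°).
Interpolate at f = 0.70 with slerp weights a = sin((1−f)δ)/sin δ ≈ 1.043, b = sin(fδ)/sin δ ≈ 1.543.
p = a·p₁ + b·p₂ ≈ (0.737, 0.340, -0.584); φ = arcsin(p_z) ≈ -35.74°, λ = atan2(p_y, p_x) ≈ 24.78°.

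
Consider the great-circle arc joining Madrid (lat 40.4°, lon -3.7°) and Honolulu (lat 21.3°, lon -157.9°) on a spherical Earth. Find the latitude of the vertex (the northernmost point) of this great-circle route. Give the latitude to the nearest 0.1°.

≈ 70.3°

The great circle lies in the plane with unit normal n̂ = (p₁ × p₂)/|p₁ × p₂|.
Here n̂_z ≈ -0.337; the vertex latitude is φ_max = arccos|n̂_z| ≈ 70.3°.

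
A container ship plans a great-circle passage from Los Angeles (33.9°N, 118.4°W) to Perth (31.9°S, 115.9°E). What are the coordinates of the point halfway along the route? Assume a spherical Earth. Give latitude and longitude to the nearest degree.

≈ 2°N, 177°E

Convert each endpoint to a unit vector on the sphere (x = cos φ cos λ, y = cos φ sin λ, z = sin φ).
The central angle between the endpoints is δ = arccos(p₁·p₂) ≈ 2.355 rad (134.9°).
Interpolate at f = 1/2 with slerp weights a = sin((1−f)δ)/sin δ ≈ 1.304, b = sin(fδ)/sin δ ≈ 1.304.
p = a·p₁ + b·p₂ ≈ (-0.998, 0.044, 0.038); φ = arcsin(p_z) ≈ 2.19°, λ = atan2(p_y, p_x) ≈ 177.49°.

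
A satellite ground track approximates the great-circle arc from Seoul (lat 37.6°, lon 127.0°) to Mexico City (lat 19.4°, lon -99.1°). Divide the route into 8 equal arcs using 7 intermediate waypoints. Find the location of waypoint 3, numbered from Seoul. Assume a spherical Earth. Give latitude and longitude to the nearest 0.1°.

The haversine formula gives a central angle δ ≈ 1.892 rad (108.4°) between the endpoints.
Interpolate at f = 3/8 with slerp weights a = sin((1−f)δ)/sin δ ≈ 0.975, b = sin(fδ)/sin δ ≈ 0.686.
p = a·p₁ + b·p₂ ≈ (-0.567, -0.022, 0.823); φ = arcsin(p_z) ≈ 55.40°, λ = atan2(p_y, p_x) ≈ -177.76°.

≈ lat 55.4°, lon -177.8°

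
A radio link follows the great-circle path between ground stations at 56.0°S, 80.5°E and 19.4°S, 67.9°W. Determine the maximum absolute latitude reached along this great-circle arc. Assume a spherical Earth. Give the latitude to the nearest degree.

≈ 74°S

The great circle lies in the plane with unit normal n̂ = (p₁ × p₂)/|p₁ × p₂|.
Here n̂_z ≈ -0.281; the vertex latitude is φ_max = arccos|n̂_z| ≈ 73.7°.
Check via Clairaut: cos φ_max = |cos φ₁| · sin C = cos(56.0°)·sin(149.9°) ≈ 0.281, again giving ≈ 73.7°.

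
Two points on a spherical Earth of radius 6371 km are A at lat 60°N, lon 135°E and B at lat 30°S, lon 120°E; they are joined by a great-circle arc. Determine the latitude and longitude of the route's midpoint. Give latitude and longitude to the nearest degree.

≈ lat 15°N, lon 125°E

From cos δ = sin φ₁ sin φ₂ + cos φ₁ cos φ₂ cos Δλ, the central angle is δ ≈ 1.586 rad (90.8°).
Interpolate at f = 1/2 with slerp weights a = sin((1−f)δ)/sin δ ≈ 0.712, b = sin(fδ)/sin δ ≈ 0.712.
p = a·p₁ + b·p₂ ≈ (-0.560, 0.786, 0.261); φ = arcsin(p_z) ≈ 15.11°, λ = atan2(p_y, p_x) ≈ 125.48°.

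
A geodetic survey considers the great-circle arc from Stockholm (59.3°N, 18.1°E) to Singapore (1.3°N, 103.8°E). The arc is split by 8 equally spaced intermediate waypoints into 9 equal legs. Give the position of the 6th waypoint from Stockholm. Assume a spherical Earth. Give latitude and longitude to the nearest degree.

Convert each endpoint to a unit vector on the sphere (x = cos φ cos λ, y = cos φ sin λ, z = sin φ).
The central angle between the endpoints is δ = arccos(p₁·p₂) ≈ 1.513 rad (86.7°).
Interpolate at f = 6/9 with slerp weights a = sin((1−f)δ)/sin δ ≈ 0.484, b = sin(fδ)/sin δ ≈ 0.848.
p = a·p₁ + b·p₂ ≈ (0.033, 0.900, 0.435); φ = arcsin(p_z) ≈ 25.81°, λ = atan2(p_y, p_x) ≈ 87.91°.

≈ 26°N, 88°E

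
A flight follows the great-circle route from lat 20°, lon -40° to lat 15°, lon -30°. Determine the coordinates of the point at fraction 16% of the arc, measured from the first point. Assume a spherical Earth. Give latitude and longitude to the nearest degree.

≈ lat 19°, lon -38°

Write both endpoints as unit vectors p₁, p₂ with components (cos φ cos λ, cos φ sin λ, sin φ).
The central angle between the endpoints is δ = arccos(p₁·p₂) ≈ 0.188 rad (10.8°).
Interpolate at f = 0.16 with slerp weights a = sin((1−f)δ)/sin δ ≈ 0.841, b = sin(fδ)/sin δ ≈ 0.161.
p = a·p₁ + b·p₂ ≈ (0.740, -0.586, 0.329); φ = arcsin(p_z) ≈ 19.24°, λ = atan2(p_y, p_x) ≈ -38.36°.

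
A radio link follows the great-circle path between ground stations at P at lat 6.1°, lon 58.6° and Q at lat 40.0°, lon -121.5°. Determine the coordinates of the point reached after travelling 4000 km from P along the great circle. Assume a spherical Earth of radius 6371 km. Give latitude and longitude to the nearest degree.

Write both endpoints as unit vectors p₁, p₂ with components (cos φ cos λ, cos φ sin λ, sin φ).
The central angle between the endpoints is δ = arccos(p₁·p₂) ≈ 2.337 rad (133.9°). The total great-circle distance is δ·R ≈ 2.337 × 6371 ≈ 14889 km, so the target fraction is f = 4000/14889 ≈ 0.269.
Interpolate at f ≈ 0.269 with slerp weights a = sin((1−f)δ)/sin δ ≈ 1.375, b = sin(fδ)/sin δ ≈ 0.815.
p = a·p₁ + b·p₂ ≈ (0.386, 0.634, 0.670); φ = arcsin(p_z) ≈ 42.07°, λ = atan2(p_y, p_x) ≈ 58.68°.

≈ lat 42°, lon 59°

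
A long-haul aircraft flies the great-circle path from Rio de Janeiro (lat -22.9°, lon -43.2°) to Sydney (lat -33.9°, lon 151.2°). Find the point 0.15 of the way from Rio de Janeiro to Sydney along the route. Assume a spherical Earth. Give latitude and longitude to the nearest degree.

≈ lat -40°, lon -49°

Write both endpoints as unit vectors p₁, p₂ with components (cos φ cos λ, cos φ sin λ, sin φ).
The central angle between the endpoints is δ = arccos(p₁·p₂) ≈ 2.122 rad (121.6°).
Interpolate at f = 0.15 with slerp weights a = sin((1−f)δ)/sin δ ≈ 1.142, b = sin(fδ)/sin δ ≈ 0.367.
p = a·p₁ + b·p₂ ≈ (0.500, -0.573, -0.649); φ = arcsin(p_z) ≈ -40.49°, λ = atan2(p_y, p_x) ≈ -48.92°.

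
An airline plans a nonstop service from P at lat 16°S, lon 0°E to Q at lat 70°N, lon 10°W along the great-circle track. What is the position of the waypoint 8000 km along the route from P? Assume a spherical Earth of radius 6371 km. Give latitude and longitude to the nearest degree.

Convert each endpoint to a unit vector on the sphere (x = cos φ cos λ, y = cos φ sin λ, z = sin φ).
The central angle between the endpoints is δ = arccos(p₁·p₂) ≈ 1.506 rad (86.3°). The total great-circle distance is δ·R ≈ 1.506 × 6371 ≈ 9595 km, so the target fraction is f = 8000/9595 ≈ 0.834.
Interpolate at f ≈ 0.834 with slerp weights a = sin((1−f)δ)/sin δ ≈ 0.248, b = sin(fδ)/sin δ ≈ 0.953.
p = a·p₁ + b·p₂ ≈ (0.560, -0.057, 0.827); φ = arcsin(p_z) ≈ 55.78°, λ = atan2(p_y, p_x) ≈ -5.77°.

≈ lat 56°N, lon 6°W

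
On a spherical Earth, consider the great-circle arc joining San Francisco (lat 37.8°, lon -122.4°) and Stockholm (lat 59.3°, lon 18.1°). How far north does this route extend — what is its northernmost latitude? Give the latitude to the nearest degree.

The great circle lies in the plane with unit normal n̂ = (p₁ × p₂)/|p₁ × p₂|.
Here n̂_z ≈ +0.263; the vertex latitude is φ_max = arccos|n̂_z| ≈ 74.8°.
Check via Clairaut: cos φ_max = |cos φ₁| · sin C = cos(37.8°)·sin(19.4°) ≈ 0.263, again giving ≈ 74.8°.

≈ 75°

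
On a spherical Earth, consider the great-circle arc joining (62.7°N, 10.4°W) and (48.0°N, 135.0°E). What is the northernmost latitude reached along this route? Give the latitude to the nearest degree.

The great circle lies in the plane with unit normal n̂ = (p₁ × p₂)/|p₁ × p₂|.
Here n̂_z ≈ +0.191; the vertex latitude is φ_max = arccos|n̂_z| ≈ 79.0°.

≈ 79°N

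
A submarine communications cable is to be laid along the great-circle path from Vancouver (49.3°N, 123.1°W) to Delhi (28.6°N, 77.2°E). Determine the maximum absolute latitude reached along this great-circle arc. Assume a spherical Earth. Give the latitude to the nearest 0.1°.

The great circle lies in the plane with unit normal n̂ = (p₁ × p₂)/|p₁ × p₂|.
Here n̂_z ≈ -0.202; the vertex latitude is φ_max = arccos|n̂_z| ≈ 78.4°.
Check via Clairaut: cos φ_max = |cos φ₁| · sin C = cos(49.3°)·sin(18.0°) ≈ 0.202, again giving ≈ 78.4°.

≈ 78.4°N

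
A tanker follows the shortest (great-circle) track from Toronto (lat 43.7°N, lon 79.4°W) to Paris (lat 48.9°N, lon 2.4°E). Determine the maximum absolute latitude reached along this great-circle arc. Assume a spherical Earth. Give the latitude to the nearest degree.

≈ 54°N

The great circle lies in the plane with unit normal n̂ = (p₁ × p₂)/|p₁ × p₂|.
Here n̂_z ≈ +0.582; the vertex latitude is φ_max = arccos|n̂_z| ≈ 54.4°.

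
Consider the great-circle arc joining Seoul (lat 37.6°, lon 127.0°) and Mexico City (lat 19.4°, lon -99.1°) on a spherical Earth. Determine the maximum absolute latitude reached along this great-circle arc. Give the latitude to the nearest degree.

≈ 55°

The great circle lies in the plane with unit normal n̂ = (p₁ × p₂)/|p₁ × p₂|.
Here n̂_z ≈ +0.567; the vertex latitude is φ_max = arccos|n̂_z| ≈ 55.4°.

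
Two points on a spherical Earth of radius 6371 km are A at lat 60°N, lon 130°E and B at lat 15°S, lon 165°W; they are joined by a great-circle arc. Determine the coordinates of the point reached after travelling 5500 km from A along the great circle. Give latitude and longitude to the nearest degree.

≈ lat 22°N, lon 176°E

Write both endpoints as unit vectors p₁, p₂ with components (cos φ cos λ, cos φ sin λ, sin φ).
The central angle between the endpoints is δ = arccos(p₁·p₂) ≈ 1.591 rad (91.1°). The total great-circle distance is δ·R ≈ 1.591 × 6371 ≈ 10135 km, so the target fraction is f = 5500/10135 ≈ 0.543.
Interpolate at f ≈ 0.543 with slerp weights a = sin((1−f)δ)/sin δ ≈ 0.665, b = sin(fδ)/sin δ ≈ 0.760.
p = a·p₁ + b·p₂ ≈ (-0.923, 0.065, 0.379); φ = arcsin(p_z) ≈ 22.29°, λ = atan2(p_y, p_x) ≈ 175.99°.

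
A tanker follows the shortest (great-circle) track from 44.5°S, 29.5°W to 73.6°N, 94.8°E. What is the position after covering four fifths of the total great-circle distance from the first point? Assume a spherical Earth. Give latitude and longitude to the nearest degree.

≈ 62°N, 18°E

The haversine formula gives a central angle δ ≈ 2.475 rad (141.8°) between the endpoints.
Interpolate at f = 4/5 with slerp weights a = sin((1−f)δ)/sin δ ≈ 0.768, b = sin(fδ)/sin δ ≈ 1.484.
p = a·p₁ + b·p₂ ≈ (0.442, 0.148, 0.885); φ = arcsin(p_z) ≈ 62.24°, λ = atan2(p_y, p_x) ≈ 18.48°.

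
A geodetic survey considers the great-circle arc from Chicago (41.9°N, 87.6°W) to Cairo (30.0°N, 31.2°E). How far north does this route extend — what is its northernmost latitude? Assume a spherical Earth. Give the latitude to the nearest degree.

≈ 56°N

The great circle lies in the plane with unit normal n̂ = (p₁ × p₂)/|p₁ × p₂|.
Here n̂_z ≈ +0.565; the vertex latitude is φ_max = arccos|n̂_z| ≈ 55.6°.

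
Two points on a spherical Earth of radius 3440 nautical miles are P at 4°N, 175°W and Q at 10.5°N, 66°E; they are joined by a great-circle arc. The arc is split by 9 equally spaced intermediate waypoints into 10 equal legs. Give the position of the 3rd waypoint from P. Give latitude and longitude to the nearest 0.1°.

From cos δ = sin φ₁ sin φ₂ + cos φ₁ cos φ₂ cos Δλ, the central angle is δ ≈ 2.052 rad (117.6°).
Interpolate at f = 3/10 with slerp weights a = sin((1−f)δ)/sin δ ≈ 1.118, b = sin(fδ)/sin δ ≈ 0.651.
p = a·p₁ + b·p₂ ≈ (-0.850, 0.488, 0.197); φ = arcsin(p_z) ≈ 11.34°, λ = atan2(p_y, p_x) ≈ 150.16°.

≈ 11.3°N, 150.2°E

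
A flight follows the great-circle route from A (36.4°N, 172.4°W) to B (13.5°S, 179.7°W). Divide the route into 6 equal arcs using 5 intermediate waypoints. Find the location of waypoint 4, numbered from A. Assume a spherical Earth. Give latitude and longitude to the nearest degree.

≈ (3°N, 177°W)

Write both endpoints as unit vectors p₁, p₂ with components (cos φ cos λ, cos φ sin λ, sin φ).
The central angle between the endpoints is δ = arccos(p₁·p₂) ≈ 0.879 rad (50.4°).
Interpolate at f = 4/6 with slerp weights a = sin((1−f)δ)/sin δ ≈ 0.375, b = sin(fδ)/sin δ ≈ 0.718.
p = a·p₁ + b·p₂ ≈ (-0.998, -0.044, 0.055); φ = arcsin(p_z) ≈ 3.15°, λ = atan2(p_y, p_x) ≈ -177.50°.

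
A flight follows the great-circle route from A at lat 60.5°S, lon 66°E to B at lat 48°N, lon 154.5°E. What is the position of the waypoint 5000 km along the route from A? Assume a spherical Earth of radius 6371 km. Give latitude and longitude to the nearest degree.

≈ lat 26°S, lon 109°E

Convert each endpoint to a unit vector on the sphere (x = cos φ cos λ, y = cos φ sin λ, z = sin φ).
The central angle between the endpoints is δ = arccos(p₁·p₂) ≈ 2.263 rad (129.7°). The total great-circle distance is δ·R ≈ 2.263 × 6371 ≈ 14417 km, so the target fraction is f = 5000/14417 ≈ 0.347.
Interpolate at f ≈ 0.347 with slerp weights a = sin((1−f)δ)/sin δ ≈ 1.293, b = sin(fδ)/sin δ ≈ 0.918.
p = a·p₁ + b·p₂ ≈ (-0.295, 0.846, -0.444); φ = arcsin(p_z) ≈ -26.33°, λ = atan2(p_y, p_x) ≈ 109.24°.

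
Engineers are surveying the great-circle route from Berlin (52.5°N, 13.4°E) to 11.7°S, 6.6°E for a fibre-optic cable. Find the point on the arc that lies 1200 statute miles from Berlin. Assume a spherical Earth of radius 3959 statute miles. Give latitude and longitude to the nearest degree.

≈ 35°N, 11°E

From cos δ = sin φ₁ sin φ₂ + cos φ₁ cos φ₂ cos Δλ, the central angle is δ ≈ 1.125 rad (64.5°). The total great-circle distance is δ·R ≈ 1.125 × 3959 ≈ 4454 mi, so the target fraction is f = 1200/4454 ≈ 0.269.
Interpolate at f ≈ 0.269 with slerp weights a = sin((1−f)δ)/sin δ ≈ 0.812, b = sin(fδ)/sin δ ≈ 0.331.
p = a·p₁ + b·p₂ ≈ (0.803, 0.152, 0.577); φ = arcsin(p_z) ≈ 35.24°, λ = atan2(p_y, p_x) ≈ 10.71°.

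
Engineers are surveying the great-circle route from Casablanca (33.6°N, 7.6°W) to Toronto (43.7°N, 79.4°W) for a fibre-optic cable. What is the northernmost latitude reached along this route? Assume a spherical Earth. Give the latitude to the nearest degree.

≈ 46°N

The great circle lies in the plane with unit normal n̂ = (p₁ × p₂)/|p₁ × p₂|.
Here n̂_z ≈ -0.696; the vertex latitude is φ_max = arccos|n̂_z| ≈ 45.9°.
Check via Clairaut: cos φ_max = |cos φ₁| · sin C = cos(33.6°)·sin(56.7°) ≈ 0.696, again giving ≈ 45.9°.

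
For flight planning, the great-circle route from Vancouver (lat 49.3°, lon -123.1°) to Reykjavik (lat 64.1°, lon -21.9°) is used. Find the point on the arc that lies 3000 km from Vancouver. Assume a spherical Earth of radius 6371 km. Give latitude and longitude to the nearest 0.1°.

≈ lat 67.3°, lon -82.8°

Write both endpoints as unit vectors p₁, p₂ with components (cos φ cos λ, cos φ sin λ, sin φ).
The central angle between the endpoints is δ = arccos(p₁·p₂) ≈ 0.894 rad (51.2°). The total great-circle distance is δ·R ≈ 0.894 × 6371 ≈ 5693 km, so the target fraction is f = 3000/5693 ≈ 0.527.
Interpolate at f ≈ 0.527 with slerp weights a = sin((1−f)δ)/sin δ ≈ 0.526, b = sin(fδ)/sin δ ≈ 0.582.
p = a·p₁ + b·p₂ ≈ (0.048, -0.382, 0.923); φ = arcsin(p_z) ≈ 67.33°, λ = atan2(p_y, p_x) ≈ -82.77°.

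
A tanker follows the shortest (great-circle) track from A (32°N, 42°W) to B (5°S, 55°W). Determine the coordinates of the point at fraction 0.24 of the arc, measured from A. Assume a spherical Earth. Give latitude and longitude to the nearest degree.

Convert each endpoint to a unit vector on the sphere (x = cos φ cos λ, y = cos φ sin λ, z = sin φ).
The central angle between the endpoints is δ = arccos(p₁·p₂) ≈ 0.681 rad (39.0°).
Interpolate at f = 0.24 with slerp weights a = sin((1−f)δ)/sin δ ≈ 0.786, b = sin(fδ)/sin δ ≈ 0.258.
p = a·p₁ + b·p₂ ≈ (0.643, -0.657, 0.394); φ = arcsin(p_z) ≈ 23.20°, λ = atan2(p_y, p_x) ≈ -45.61°.

≈ (23°N, 46°W)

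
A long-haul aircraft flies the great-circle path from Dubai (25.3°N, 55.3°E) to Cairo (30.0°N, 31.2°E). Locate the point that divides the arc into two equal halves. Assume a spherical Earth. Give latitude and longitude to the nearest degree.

≈ 28°N, 44°E

Write both endpoints as unit vectors p₁, p₂ with components (cos φ cos λ, cos φ sin λ, sin φ).
The central angle between the endpoints is δ = arccos(p₁·p₂) ≈ 0.381 rad (21.8°).
Interpolate at f = 1/2 with slerp weights a = sin((1−f)δ)/sin δ ≈ 0.509, b = sin(fδ)/sin δ ≈ 0.509.
p = a·p₁ + b·p₂ ≈ (0.639, 0.607, 0.472); φ = arcsin(p_z) ≈ 28.18°, λ = atan2(p_y, p_x) ≈ 43.51°.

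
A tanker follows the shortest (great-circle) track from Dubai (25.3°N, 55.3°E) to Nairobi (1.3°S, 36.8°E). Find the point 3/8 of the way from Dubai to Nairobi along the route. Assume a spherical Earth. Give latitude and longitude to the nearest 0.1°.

≈ (15.5°N, 47.9°E)

Write both endpoints as unit vectors p₁, p₂ with components (cos φ cos λ, cos φ sin λ, sin φ).
The central angle between the endpoints is δ = arccos(p₁·p₂) ≈ 0.560 rad (32.1°).
Interpolate at f = 3/8 with slerp weights a = sin((1−f)δ)/sin δ ≈ 0.646, b = sin(fδ)/sin δ ≈ 0.392.
p = a·p₁ + b·p₂ ≈ (0.646, 0.715, 0.267); φ = arcsin(p_z) ≈ 15.48°, λ = atan2(p_y, p_x) ≈ 47.88°.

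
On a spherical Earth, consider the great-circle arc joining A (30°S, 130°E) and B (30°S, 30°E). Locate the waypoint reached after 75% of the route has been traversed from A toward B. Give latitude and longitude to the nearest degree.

Convert each endpoint to a unit vector on the sphere (x = cos φ cos λ, y = cos φ sin λ, z = sin φ).
The central angle between the endpoints is δ = arccos(p₁·p₂) ≈ 1.451 rad (83.1°).
Interpolate at f = 0.75 with slerp weights a = sin((1−f)δ)/sin δ ≈ 0.357, b = sin(fδ)/sin δ ≈ 0.892.
p = a·p₁ + b·p₂ ≈ (0.470, 0.623, -0.625); φ = arcsin(p_z) ≈ -38.66°, λ = atan2(p_y, p_x) ≈ 52.98°.

≈ (39°S, 53°E)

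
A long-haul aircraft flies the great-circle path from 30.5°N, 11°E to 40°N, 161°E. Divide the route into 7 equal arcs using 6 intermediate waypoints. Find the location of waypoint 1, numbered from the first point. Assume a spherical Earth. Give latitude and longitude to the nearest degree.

≈ 44°N, 19°E

Write both endpoints as unit vectors p₁, p₂ with components (cos φ cos λ, cos φ sin λ, sin φ).
The central angle between the endpoints is δ = arccos(p₁·p₂) ≈ 1.819 rad (104.2°).
Interpolate at f = 1/7 with slerp weights a = sin((1−f)δ)/sin δ ≈ 1.031, b = sin(fδ)/sin δ ≈ 0.265.
p = a·p₁ + b·p₂ ≈ (0.680, 0.236, 0.694); φ = arcsin(p_z) ≈ 43.94°, λ = atan2(p_y, p_x) ≈ 19.10°.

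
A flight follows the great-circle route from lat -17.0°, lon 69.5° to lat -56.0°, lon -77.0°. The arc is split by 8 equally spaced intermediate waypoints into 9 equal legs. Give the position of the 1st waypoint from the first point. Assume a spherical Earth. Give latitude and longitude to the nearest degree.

≈ lat -28°, lon 65°

From cos δ = sin φ₁ sin φ₂ + cos φ₁ cos φ₂ cos Δλ, the central angle is δ ≈ 1.776 rad (101.7°).
Interpolate at f = 1/9 with slerp weights a = sin((1−f)δ)/sin δ ≈ 1.021, b = sin(fδ)/sin δ ≈ 0.200.
p = a·p₁ + b·p₂ ≈ (0.367, 0.806, -0.465); φ = arcsin(p_z) ≈ -27.68°, λ = atan2(p_y, p_x) ≈ 65.50°.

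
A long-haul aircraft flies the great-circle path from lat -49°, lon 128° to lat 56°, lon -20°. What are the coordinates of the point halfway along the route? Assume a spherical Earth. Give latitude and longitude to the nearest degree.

Write both endpoints as unit vectors p₁, p₂ with components (cos φ cos λ, cos φ sin λ, sin φ).
The central angle between the endpoints is δ = arccos(p₁·p₂) ≈ 2.784 rad (159.5°).
Interpolate at f = 1/2 with slerp weights a = sin((1−f)δ)/sin δ ≈ 2.813, b = sin(fδ)/sin δ ≈ 2.813.
p = a·p₁ + b·p₂ ≈ (0.342, 0.916, 0.209); φ = arcsin(p_z) ≈ 12.07°, λ = atan2(p_y, p_x) ≈ 69.53°.

≈ lat 12°, lon 70°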